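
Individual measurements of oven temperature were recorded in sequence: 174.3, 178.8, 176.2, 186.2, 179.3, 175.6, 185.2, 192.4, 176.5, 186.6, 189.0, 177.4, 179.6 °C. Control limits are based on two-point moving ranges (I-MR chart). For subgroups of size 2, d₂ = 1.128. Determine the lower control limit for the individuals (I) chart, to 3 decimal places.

X̄ = (174.3 + 178.8 + 176.2 + 186.2 + 179.3 + 175.6 + 185.2 + 192.4 + 176.5 + 186.6 + 189.0 + 177.4 + 179.6) / 13 = 181.3154
Moving ranges: 4.5, 2.6, 10.0, 6.9, 3.7, 9.6, 7.2, 15.9, 10.1, 2.4, 11.6, 2.2; M̄R̄ = 86.7000 / 12 = 7.2250
LCL = X̄ − 3·M̄R̄/d₂ = 181.3154 − 3 × 7.2250 / 1.128 = 162.1000

162.100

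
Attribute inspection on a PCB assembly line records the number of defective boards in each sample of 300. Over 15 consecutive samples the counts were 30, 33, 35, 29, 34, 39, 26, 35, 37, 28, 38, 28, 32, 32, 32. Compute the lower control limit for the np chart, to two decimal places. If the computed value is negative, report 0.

16.38

p̄ = Σdᵢ / (k·n) = 488 / (15 × 300) = 0.10844
LCL = np̄ − 3·√(np̄(1−p̄)) = 32.5333 − 3 × 5.3857 = 16.3764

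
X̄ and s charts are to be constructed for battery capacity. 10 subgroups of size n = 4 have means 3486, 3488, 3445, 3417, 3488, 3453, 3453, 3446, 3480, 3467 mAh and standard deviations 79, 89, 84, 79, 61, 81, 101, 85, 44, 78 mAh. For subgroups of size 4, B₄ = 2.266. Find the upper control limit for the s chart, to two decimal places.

s̄ = (79 + 89 + 84 + 79 + 61 + 81 + 101 + 85 + 44 + 78) / 10 = 78.1000
UCL_s = B₄·s̄ = 2.266 × 78.1000 = 176.9746

176.97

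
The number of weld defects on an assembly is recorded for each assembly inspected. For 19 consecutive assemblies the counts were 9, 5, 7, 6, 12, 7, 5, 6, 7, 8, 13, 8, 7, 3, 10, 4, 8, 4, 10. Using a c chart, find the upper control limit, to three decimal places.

15.430

c̄ = (9 + 5 + 7 + 6 + 12 + 7 + 5 + 6 + 7 + 8 + 13 + 8 + 7 + 3 + 10 + 4 + 8 + 4 + 10) / 19 = 139 / 19 = 7.3158
UCL = c̄ + 3√c̄ = 7.3158 + 3 × √7.3158 = 7.3158 + 3 × 2.7048 = 15.4301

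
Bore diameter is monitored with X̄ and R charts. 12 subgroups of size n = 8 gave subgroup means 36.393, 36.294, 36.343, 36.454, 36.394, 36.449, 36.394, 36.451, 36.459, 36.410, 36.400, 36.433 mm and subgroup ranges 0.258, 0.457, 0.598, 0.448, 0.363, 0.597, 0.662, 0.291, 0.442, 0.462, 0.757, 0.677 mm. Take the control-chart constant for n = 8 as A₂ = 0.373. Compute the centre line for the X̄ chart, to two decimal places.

36.41

X̄̄ = (36.393 + 36.294 + 36.343 + 36.454 + 36.394 + 36.449 + 36.394 + 36.451 + 36.459 + 36.410 + 36.400 + 36.433) / 12 = 436.8740 / 12 = 36.4062
CL = X̄̄ = 36.4062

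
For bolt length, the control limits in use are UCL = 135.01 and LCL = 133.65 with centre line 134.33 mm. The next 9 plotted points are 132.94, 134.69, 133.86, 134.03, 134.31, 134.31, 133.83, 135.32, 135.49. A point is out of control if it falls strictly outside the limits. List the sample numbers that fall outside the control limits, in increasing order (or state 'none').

1, 8, 9

Compare each point to [133.65, 135.01]: sample 1 = 132.94 < LCL; sample 8 = 135.32 > UCL; sample 9 = 135.49 > UCL.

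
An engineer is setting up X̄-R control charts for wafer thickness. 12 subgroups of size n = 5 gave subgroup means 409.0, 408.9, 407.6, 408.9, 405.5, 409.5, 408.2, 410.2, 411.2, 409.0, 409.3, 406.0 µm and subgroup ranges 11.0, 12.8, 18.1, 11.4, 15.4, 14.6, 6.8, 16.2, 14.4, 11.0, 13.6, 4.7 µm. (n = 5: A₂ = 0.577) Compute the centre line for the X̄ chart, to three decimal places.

408.608

X̄̄ = (409.0 + 408.9 + 407.6 + 408.9 + 405.5 + 409.5 + 408.2 + 410.2 + 411.2 + 409.0 + 409.3 + 406.0) / 12 = 4903.3000 / 12 = 408.6083
CL = X̄̄ = 408.6083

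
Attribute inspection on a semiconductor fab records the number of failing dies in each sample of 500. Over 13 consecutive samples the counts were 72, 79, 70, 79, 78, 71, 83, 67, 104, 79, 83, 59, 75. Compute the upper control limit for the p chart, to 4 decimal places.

p̄ = Σdᵢ / (k·n) = 999 / (13 × 500) = 0.15369
UCL = p̄ + 3·√(p̄(1−p̄)/n) = 0.15369 + 3 × √(0.15369×0.84631/500) = 0.15369 + 3 × 0.01613 = 0.20208

0.2021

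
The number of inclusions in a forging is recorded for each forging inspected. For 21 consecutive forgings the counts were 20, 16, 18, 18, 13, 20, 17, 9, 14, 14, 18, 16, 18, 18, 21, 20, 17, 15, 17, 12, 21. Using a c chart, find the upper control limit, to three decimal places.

c̄ = (20 + 16 + 18 + 18 + 13 + 20 + 17 + 9 + 14 + 14 + 18 + 16 + 18 + 18 + 21 + 20 + 17 + 15 + 17 + 12 + 21) / 21 = 352 / 21 = 16.7619
UCL = c̄ + 3√c̄ = 16.7619 + 3 × √16.7619 = 16.7619 + 3 × 4.0941 = 29.0443

29.044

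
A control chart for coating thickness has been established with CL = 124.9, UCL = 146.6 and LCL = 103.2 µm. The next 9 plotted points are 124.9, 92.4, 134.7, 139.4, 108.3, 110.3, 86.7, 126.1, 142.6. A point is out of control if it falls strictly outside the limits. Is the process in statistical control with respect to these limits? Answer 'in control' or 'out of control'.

out of control

Compare each point to [103.2, 146.6]: sample 2 = 92.4 < LCL; sample 7 = 86.7 < LCL.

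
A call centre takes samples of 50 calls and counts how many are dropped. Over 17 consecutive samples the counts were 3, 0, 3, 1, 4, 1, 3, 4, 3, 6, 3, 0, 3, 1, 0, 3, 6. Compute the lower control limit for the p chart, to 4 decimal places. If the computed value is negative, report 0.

0.0000

p̄ = Σdᵢ / (k·n) = 44 / (17 × 50) = 0.05176
LCL = p̄ − 3·√(p̄(1−p̄)/n) = 0.05176 − 3 × 0.03133 = -0.04223 → 0 (negative, so LCL = 0)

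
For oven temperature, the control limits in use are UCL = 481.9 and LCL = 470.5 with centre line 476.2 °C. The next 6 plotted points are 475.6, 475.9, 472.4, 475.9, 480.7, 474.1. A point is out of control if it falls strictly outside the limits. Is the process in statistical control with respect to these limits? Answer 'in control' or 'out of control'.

in control

All 6 points lie within [470.5, 481.9].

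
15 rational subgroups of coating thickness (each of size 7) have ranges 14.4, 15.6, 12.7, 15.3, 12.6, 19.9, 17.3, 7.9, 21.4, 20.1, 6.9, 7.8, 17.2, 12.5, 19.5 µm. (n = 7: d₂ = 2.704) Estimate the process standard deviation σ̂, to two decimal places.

R̄ = (14.4 + 15.6 + 12.7 + 15.3 + 12.6 + 19.9 + 17.3 + 7.9 + 21.4 + 20.1 + 6.9 + 7.8 + 17.2 + 12.5 + 19.5) / 15 = 14.7400
σ̂ = R̄ / d₂ = 14.7400 / 2.704 = 5.4512

5.45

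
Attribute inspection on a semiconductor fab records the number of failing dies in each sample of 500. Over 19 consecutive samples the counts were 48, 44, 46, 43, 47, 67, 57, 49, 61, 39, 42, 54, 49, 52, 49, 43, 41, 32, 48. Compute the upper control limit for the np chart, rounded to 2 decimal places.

67.70

p̄ = Σdᵢ / (k·n) = 911 / (19 × 500) = 0.09589
UCL = np̄ + 3·√(np̄(1−p̄)) = 47.9474 + 3 × √(47.9474×0.90411) = 47.9474 + 3 × 6.5840 = 67.6995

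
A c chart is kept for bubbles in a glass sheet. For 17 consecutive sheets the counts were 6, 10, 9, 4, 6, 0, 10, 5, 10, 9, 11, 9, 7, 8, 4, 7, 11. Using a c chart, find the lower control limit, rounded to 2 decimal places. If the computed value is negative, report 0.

0.00

c̄ = (6 + 10 + 9 + 4 + 6 + 0 + 10 + 5 + 10 + 9 + 11 + 9 + 7 + 8 + 4 + 7 + 11) / 17 = 126 / 17 = 7.4118
LCL = c̄ − 3√c̄ = 7.4118 − 3 × 2.7225 = -0.7556 → 0 (cannot be negative)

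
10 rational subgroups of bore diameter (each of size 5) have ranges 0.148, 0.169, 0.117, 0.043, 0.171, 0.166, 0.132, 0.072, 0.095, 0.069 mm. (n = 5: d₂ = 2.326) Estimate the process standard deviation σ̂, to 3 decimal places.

R̄ = (0.148 + 0.169 + 0.117 + 0.043 + 0.171 + 0.166 + 0.132 + 0.072 + 0.095 + 0.069) / 10 = 0.1182
σ̂ = R̄ / d₂ = 0.1182 / 2.326 = 0.0508

0.051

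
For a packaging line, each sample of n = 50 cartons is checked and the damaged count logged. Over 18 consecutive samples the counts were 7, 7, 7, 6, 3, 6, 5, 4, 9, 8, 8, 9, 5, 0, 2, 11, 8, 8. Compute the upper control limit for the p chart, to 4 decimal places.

p̄ = Σdᵢ / (k·n) = 113 / (18 × 50) = 0.12556
UCL = p̄ + 3·√(p̄(1−p̄)/n) = 0.12556 + 3 × √(0.12556×0.87444/50) = 0.12556 + 3 × 0.04686 = 0.26613

0.2661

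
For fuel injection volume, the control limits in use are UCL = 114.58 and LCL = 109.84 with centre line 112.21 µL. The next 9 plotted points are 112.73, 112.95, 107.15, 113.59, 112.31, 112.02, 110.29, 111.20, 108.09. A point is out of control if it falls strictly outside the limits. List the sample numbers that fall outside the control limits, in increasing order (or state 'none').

3, 9

Compare each point to [109.84, 114.58]: sample 3 = 107.15 < LCL; sample 9 = 108.09 < LCL.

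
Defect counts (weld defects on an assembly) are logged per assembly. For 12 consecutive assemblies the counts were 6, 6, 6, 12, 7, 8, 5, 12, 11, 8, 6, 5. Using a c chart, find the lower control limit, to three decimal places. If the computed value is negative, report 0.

c̄ = (6 + 6 + 6 + 12 + 7 + 8 + 5 + 12 + 11 + 8 + 6 + 5) / 12 = 92 / 12 = 7.6667
LCL = c̄ − 3√c̄ = 7.6667 − 3 × 2.7689 = -0.6400 → 0 (cannot be negative)

0.000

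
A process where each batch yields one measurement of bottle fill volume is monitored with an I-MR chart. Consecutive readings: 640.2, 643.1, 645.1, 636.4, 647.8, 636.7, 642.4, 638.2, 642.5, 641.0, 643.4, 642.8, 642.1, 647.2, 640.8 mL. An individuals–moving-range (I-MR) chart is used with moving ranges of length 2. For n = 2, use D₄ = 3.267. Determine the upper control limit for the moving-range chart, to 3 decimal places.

15.635

Moving ranges: 2.9, 2.0, 8.7, 11.4, 11.1, 5.7, 4.2, 4.3, 1.5, 2.4, 0.6, 0.7, 5.1, 6.4; M̄R̄ = 67.0000 / 14 = 4.7857
UCL_MR = D₄·M̄R̄ = 3.267 × 4.7857 = 15.6349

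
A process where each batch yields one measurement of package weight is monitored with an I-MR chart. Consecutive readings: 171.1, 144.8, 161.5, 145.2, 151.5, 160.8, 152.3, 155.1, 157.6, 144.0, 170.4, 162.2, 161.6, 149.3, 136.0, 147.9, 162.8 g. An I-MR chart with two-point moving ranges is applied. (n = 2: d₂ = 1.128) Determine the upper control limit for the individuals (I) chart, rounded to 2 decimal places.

X̄ = (171.1 + 144.8 + 161.5 + 145.2 + 151.5 + 160.8 + 152.3 + 155.1 + 157.6 + 144.0 + 170.4 + 162.2 + 161.6 + 149.3 + 136.0 + 147.9 + 162.8) / 17 = 154.9471
Moving ranges: 26.3, 16.7, 16.3, 6.3, 9.3, 8.5, 2.8, 2.5, 13.6, 26.4, 8.2, 0.6, 12.3, 13.3, 11.9, 14.9; M̄R̄ = 189.9000 / 16 = 11.8688
UCL = X̄ + 3·M̄R̄/d₂ = 154.9471 + 3 × 11.8688 / 1.128 = 186.5129

186.51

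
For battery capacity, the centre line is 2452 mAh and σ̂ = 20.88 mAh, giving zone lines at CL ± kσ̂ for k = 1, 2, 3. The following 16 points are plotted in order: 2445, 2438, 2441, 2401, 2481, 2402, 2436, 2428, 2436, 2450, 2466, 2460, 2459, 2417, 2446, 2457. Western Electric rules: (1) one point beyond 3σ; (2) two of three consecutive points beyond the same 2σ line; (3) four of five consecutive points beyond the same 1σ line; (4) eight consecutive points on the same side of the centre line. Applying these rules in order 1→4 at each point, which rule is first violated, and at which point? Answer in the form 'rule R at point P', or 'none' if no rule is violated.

Zone of each point (C = within 1σ̂, B = 1σ̂–2σ̂, A = 2σ̂–3σ̂, * = beyond 3σ̂; sign = side of CL): 1:-C, 2:-C, 3:-C, 4:-A, 5:+B, 6:-A, 7:-C, 8:-B, 9:-C, 10:-C, 11:+C, 12:+C, 13:+C, 14:-B, 15:-C, 16:+C
Rule 2 (two of three consecutive points beyond the same 2σ limit) is satisfied at point 6.

rule 2 at point 6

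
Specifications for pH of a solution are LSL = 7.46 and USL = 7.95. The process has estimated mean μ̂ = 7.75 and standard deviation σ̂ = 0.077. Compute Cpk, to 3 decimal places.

Cpu = (USL − μ̂) / (3σ̂) = (7.95 − 7.75) / (3 × 0.077) = 0.8658; Cpl = (μ̂ − LSL) / (3σ̂) = (7.75 − 7.46) / (3 × 0.077) = 1.2554; Cpk = min(Cpu, Cpl) = 0.8658

0.866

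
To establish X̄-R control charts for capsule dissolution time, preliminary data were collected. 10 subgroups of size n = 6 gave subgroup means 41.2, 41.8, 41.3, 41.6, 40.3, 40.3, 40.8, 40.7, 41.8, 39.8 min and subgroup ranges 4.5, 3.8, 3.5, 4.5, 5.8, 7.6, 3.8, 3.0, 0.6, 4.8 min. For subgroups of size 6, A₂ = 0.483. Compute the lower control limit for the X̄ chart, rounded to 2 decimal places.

38.94

X̄̄ = (41.2 + 41.8 + 41.3 + 41.6 + 40.3 + 40.3 + 40.8 + 40.7 + 41.8 + 39.8) / 10 = 409.6000 / 10 = 40.9600
R̄ = (4.5 + 3.8 + 3.5 + 4.5 + 5.8 + 7.6 + 3.8 + 3.0 + 0.6 + 4.8) / 10 = 41.9000 / 10 = 4.1900
LCL = X̄̄ − A₂·R̄ = 40.9600 − 0.483 × 4.1900 = 38.9362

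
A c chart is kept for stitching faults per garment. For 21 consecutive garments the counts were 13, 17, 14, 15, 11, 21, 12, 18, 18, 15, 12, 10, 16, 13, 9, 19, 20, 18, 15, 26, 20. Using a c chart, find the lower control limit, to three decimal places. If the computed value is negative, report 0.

3.881

c̄ = (13 + 17 + 14 + 15 + 11 + 21 + 12 + 18 + 18 + 15 + 12 + 10 + 16 + 13 + 9 + 19 + 20 + 18 + 15 + 26 + 20) / 21 = 332 / 21 = 15.8095
LCL = c̄ − 3√c̄ = 15.8095 − 3 × 3.9761 = 3.8812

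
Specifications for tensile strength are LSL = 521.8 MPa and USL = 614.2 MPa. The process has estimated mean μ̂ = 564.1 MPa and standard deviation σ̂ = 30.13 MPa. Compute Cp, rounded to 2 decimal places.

Cp = (USL − LSL) / (6σ̂) = (614.2 − 521.8) / (6 × 30.13) = 92.4000 / 180.7800 = 0.5111

0.51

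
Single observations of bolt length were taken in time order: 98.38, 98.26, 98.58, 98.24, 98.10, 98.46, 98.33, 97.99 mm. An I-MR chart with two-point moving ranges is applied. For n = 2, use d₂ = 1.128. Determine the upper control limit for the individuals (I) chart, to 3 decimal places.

98.957

X̄ = (98.38 + 98.26 + 98.58 + 98.24 + 98.10 + 98.46 + 98.33 + 97.99) / 8 = 98.2925
Moving ranges: 0.12, 0.32, 0.34, 0.14, 0.36, 0.13, 0.34; M̄R̄ = 1.7500 / 7 = 0.2500
UCL = X̄ + 3·M̄R̄/d₂ = 98.2925 + 3 × 0.2500 / 1.128 = 98.9574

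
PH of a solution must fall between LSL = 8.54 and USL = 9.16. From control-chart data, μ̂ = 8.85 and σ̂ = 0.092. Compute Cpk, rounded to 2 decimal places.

Cpu = (USL − μ̂) / (3σ̂) = (9.16 − 8.85) / (3 × 0.092) = 1.1232; Cpl = (μ̂ − LSL) / (3σ̂) = (8.85 − 8.54) / (3 × 0.092) = 1.1232; Cpk = min(Cpu, Cpl) = 1.1232

1.12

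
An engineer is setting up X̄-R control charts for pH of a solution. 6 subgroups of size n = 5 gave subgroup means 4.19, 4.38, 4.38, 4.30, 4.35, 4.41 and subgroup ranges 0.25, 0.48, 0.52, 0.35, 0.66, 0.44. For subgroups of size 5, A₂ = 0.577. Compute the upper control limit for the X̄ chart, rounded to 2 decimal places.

4.59

X̄̄ = (4.19 + 4.38 + 4.38 + 4.30 + 4.35 + 4.41) / 6 = 26.0100 / 6 = 4.3350
R̄ = (0.25 + 0.48 + 0.52 + 0.35 + 0.66 + 0.44) / 6 = 2.7000 / 6 = 0.4500
UCL = X̄̄ + A₂·R̄ = 4.3350 + 0.577 × 0.4500 = 4.5946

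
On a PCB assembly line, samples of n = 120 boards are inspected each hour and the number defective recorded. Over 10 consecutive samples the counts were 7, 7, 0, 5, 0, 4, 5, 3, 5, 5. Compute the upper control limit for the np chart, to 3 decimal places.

10.070

p̄ = Σdᵢ / (k·n) = 41 / (10 × 120) = 0.03417
UCL = np̄ + 3·√(np̄(1−p̄)) = 4.1000 + 3 × √(4.1000×0.96583) = 4.1000 + 3 × 1.9900 = 10.0699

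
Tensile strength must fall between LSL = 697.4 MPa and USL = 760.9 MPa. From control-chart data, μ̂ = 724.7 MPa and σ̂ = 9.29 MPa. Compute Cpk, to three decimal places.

0.980

Cpu = (USL − μ̂) / (3σ̂) = (760.9 − 724.7) / (3 × 9.29) = 1.2989; Cpl = (μ̂ − LSL) / (3σ̂) = (724.7 − 697.4) / (3 × 9.29) = 0.9795; Cpk = min(Cpu, Cpl) = 0.9795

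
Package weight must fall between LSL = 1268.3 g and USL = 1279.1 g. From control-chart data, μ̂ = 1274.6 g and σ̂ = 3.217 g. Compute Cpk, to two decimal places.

0.47

Cpu = (USL − μ̂) / (3σ̂) = (1279.1 − 1274.6) / (3 × 3.217) = 0.4663; Cpl = (μ̂ − LSL) / (3σ̂) = (1274.6 − 1268.3) / (3 × 3.217) = 0.6528; Cpk = min(Cpu, Cpl) = 0.4663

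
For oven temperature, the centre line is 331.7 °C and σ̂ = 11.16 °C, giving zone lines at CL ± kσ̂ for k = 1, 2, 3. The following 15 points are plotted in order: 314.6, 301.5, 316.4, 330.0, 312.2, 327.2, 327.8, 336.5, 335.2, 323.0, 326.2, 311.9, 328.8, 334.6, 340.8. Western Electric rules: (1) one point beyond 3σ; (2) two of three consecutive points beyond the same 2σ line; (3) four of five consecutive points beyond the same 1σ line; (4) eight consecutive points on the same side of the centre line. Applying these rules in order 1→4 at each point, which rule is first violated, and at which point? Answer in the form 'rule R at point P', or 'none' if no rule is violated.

rule 3 at point 5

Zone of each point (C = within 1σ̂, B = 1σ̂–2σ̂, A = 2σ̂–3σ̂, * = beyond 3σ̂; sign = side of CL): 1:-B, 2:-A, 3:-B, 4:-C, 5:-B, 6:-C, 7:-C, 8:+C, 9:+C, 10:-C, 11:-C, 12:-B, 13:-C, 14:+C, 15:+C
Rule 3 (four of five consecutive points beyond the same 1σ limit) is satisfied at point 5.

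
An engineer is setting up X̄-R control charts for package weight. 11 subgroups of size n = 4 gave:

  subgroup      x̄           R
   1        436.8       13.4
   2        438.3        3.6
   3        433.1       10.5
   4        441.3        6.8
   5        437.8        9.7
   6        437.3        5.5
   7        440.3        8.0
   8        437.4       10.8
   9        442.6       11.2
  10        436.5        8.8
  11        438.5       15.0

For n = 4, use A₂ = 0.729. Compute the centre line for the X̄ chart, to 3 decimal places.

X̄̄ = (436.8 + 438.3 + 433.1 + 441.3 + 437.8 + 437.3 + 440.3 + 437.4 + 442.6 + 436.5 + 438.5) / 11 = 4819.9000 / 11 = 438.1727
CL = X̄̄ = 438.1727

438.173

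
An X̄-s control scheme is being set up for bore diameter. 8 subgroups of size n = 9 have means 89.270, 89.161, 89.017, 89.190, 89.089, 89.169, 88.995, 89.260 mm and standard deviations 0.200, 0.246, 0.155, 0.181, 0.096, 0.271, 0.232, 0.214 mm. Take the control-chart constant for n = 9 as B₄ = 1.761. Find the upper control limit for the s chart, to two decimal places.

s̄ = (0.200 + 0.246 + 0.155 + 0.181 + 0.096 + 0.271 + 0.232 + 0.214) / 8 = 0.1994
UCL_s = B₄·s̄ = 1.761 × 0.1994 = 0.3511

0.35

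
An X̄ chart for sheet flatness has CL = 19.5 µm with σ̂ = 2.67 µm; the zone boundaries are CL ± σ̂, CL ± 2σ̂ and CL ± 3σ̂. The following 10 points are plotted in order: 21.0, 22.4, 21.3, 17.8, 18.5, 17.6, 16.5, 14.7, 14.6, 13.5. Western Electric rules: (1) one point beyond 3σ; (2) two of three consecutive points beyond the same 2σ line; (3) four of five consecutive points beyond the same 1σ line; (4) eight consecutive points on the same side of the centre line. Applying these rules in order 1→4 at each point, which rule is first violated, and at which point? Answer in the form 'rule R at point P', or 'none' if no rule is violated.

Zone of each point (C = within 1σ̂, B = 1σ̂–2σ̂, A = 2σ̂–3σ̂, * = beyond 3σ̂; sign = side of CL): 1:+C, 2:+B, 3:+C, 4:-C, 5:-C, 6:-C, 7:-B, 8:-B, 9:-B, 10:-A
Rule 3 (four of five consecutive points beyond the same 1σ limit) is satisfied at point 10.

rule 3 at point 10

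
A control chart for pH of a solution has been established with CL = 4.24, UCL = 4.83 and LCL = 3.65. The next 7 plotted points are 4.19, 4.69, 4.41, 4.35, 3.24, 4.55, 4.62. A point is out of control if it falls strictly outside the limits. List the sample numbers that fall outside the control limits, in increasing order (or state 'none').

5

Compare each point to [3.65, 4.83]: sample 5 = 3.24 < LCL.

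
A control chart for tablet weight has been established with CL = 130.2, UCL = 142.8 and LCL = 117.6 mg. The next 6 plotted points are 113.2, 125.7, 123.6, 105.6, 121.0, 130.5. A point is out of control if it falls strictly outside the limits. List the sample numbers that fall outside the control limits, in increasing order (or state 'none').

Compare each point to [117.6, 142.8]: sample 1 = 113.2 < LCL; sample 4 = 105.6 < LCL.

1, 4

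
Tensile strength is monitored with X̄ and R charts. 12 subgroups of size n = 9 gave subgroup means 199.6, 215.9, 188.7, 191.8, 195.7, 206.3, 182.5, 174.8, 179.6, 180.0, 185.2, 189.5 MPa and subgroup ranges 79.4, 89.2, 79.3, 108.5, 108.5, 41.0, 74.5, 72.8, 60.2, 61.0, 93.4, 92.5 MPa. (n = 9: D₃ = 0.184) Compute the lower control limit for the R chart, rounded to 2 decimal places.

R̄ = (79.4 + 89.2 + 79.3 + 108.5 + 108.5 + 41.0 + 74.5 + 72.8 + 60.2 + 61.0 + 93.4 + 92.5) / 12 = 960.3000 / 12 = 80.0250
LCL_R = D₃·R̄ = 0.184 × 80.0250 = 14.7246

14.72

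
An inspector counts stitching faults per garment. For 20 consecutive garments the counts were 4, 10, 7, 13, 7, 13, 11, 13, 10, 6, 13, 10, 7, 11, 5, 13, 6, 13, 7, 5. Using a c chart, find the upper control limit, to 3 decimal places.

c̄ = (4 + 10 + 7 + 13 + 7 + 13 + 11 + 13 + 10 + 6 + 13 + 10 + 7 + 11 + 5 + 13 + 6 + 13 + 7 + 5) / 20 = 184 / 20 = 9.2000
UCL = c̄ + 3√c̄ = 9.2000 + 3 × √9.2000 = 9.2000 + 3 × 3.0332 = 18.2995

18.299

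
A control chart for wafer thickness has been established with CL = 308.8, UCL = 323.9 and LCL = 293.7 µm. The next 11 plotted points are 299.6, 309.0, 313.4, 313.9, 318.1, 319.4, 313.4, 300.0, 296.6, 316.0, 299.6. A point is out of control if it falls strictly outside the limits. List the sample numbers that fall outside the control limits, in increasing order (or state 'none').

none

All 11 points lie within [293.7, 323.9].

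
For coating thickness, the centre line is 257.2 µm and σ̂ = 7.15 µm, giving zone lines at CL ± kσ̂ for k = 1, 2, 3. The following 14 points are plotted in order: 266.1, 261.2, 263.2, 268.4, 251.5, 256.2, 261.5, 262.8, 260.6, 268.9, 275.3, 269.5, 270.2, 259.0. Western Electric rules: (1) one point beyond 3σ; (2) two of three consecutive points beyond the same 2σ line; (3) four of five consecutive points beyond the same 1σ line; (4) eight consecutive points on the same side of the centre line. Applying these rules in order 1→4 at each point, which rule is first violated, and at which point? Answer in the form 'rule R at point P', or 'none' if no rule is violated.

rule 3 at point 13

Zone of each point (C = within 1σ̂, B = 1σ̂–2σ̂, A = 2σ̂–3σ̂, * = beyond 3σ̂; sign = side of CL): 1:+B, 2:+C, 3:+C, 4:+B, 5:-C, 6:-C, 7:+C, 8:+C, 9:+C, 10:+B, 11:+A, 12:+B, 13:+B, 14:+C
Rule 3 (four of five consecutive points beyond the same 1σ limit) is satisfied at point 13.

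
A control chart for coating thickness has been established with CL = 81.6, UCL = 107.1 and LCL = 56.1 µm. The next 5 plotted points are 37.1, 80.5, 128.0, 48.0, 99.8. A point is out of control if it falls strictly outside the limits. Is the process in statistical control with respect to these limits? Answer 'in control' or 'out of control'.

out of control

Compare each point to [56.1, 107.1]: sample 1 = 37.1 < LCL; sample 3 = 128.0 > UCL; sample 4 = 48.0 < LCL.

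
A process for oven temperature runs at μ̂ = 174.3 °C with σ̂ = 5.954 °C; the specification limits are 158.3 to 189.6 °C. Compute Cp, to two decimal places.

Cp = (USL − LSL) / (6σ̂) = (189.6 − 158.3) / (6 × 5.954) = 31.3000 / 35.7240 = 0.8762

0.88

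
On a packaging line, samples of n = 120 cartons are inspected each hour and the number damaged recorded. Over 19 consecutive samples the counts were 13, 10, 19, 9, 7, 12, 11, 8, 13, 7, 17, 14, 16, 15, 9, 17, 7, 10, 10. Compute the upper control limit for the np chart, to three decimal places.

p̄ = Σdᵢ / (k·n) = 224 / (19 × 120) = 0.09825
UCL = np̄ + 3·√(np̄(1−p̄)) = 11.7895 + 3 × √(11.7895×0.90175) = 11.7895 + 3 × 3.2606 = 21.5711

21.571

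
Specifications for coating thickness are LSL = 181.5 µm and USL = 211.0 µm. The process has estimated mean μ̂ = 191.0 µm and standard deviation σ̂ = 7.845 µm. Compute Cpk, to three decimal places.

Cpu = (USL − μ̂) / (3σ̂) = (211.0 − 191.0) / (3 × 7.845) = 0.8498; Cpl = (μ̂ − LSL) / (3σ̂) = (191.0 − 181.5) / (3 × 7.845) = 0.4037; Cpk = min(Cpu, Cpl) = 0.4037

0.404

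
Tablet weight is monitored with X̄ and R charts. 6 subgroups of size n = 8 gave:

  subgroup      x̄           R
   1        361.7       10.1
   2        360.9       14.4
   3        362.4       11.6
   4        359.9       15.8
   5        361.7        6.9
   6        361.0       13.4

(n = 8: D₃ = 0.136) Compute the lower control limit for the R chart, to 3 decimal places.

R̄ = (10.1 + 14.4 + 11.6 + 15.8 + 6.9 + 13.4) / 6 = 72.2000 / 6 = 12.0333
LCL_R = D₃·R̄ = 0.136 × 12.0333 = 1.6365

1.637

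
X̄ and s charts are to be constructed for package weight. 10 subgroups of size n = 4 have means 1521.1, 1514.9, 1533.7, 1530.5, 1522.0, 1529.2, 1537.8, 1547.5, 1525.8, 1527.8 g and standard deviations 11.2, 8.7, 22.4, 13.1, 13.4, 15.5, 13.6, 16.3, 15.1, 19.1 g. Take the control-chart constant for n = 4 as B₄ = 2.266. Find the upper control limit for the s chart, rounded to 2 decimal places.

s̄ = (11.2 + 8.7 + 22.4 + 13.1 + 13.4 + 15.5 + 13.6 + 16.3 + 15.1 + 19.1) / 10 = 14.8400
UCL_s = B₄·s̄ = 2.266 × 14.8400 = 33.6274

33.63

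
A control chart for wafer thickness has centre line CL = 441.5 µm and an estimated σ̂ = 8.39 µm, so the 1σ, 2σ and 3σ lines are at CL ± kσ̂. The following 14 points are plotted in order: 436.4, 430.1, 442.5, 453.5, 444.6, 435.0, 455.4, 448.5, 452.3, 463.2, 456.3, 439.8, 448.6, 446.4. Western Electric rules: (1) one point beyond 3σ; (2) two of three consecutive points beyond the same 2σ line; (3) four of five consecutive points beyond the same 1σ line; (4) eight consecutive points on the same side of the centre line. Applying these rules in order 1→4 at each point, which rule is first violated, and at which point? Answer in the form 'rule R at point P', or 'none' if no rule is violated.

Zone of each point (C = within 1σ̂, B = 1σ̂–2σ̂, A = 2σ̂–3σ̂, * = beyond 3σ̂; sign = side of CL): 1:-C, 2:-B, 3:+C, 4:+B, 5:+C, 6:-C, 7:+B, 8:+C, 9:+B, 10:+A, 11:+B, 12:-C, 13:+C, 14:+C
Rule 3 (four of five consecutive points beyond the same 1σ limit) is satisfied at point 11.

rule 3 at point 11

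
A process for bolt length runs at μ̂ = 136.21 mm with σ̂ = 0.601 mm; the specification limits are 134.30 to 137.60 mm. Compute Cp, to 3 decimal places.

Cp = (USL − LSL) / (6σ̂) = (137.60 − 134.30) / (6 × 0.601) = 3.3000 / 3.6060 = 0.9151

0.915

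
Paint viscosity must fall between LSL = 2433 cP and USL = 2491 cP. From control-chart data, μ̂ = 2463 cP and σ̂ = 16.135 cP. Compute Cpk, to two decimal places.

Cpu = (USL − μ̂) / (3σ̂) = (2491 − 2463) / (3 × 16.135) = 0.5785; Cpl = (μ̂ − LSL) / (3σ̂) = (2463 − 2433) / (3 × 16.135) = 0.6198; Cpk = min(Cpu, Cpl) = 0.5785

0.58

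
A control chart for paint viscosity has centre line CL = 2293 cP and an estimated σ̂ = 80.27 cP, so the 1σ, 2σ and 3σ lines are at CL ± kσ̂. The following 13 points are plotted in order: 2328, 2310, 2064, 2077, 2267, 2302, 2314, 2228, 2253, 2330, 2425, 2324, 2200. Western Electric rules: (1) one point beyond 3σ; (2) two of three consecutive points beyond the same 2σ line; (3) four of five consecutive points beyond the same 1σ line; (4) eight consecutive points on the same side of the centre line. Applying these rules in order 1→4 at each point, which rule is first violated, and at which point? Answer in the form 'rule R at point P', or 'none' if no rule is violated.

Zone of each point (C = within 1σ̂, B = 1σ̂–2σ̂, A = 2σ̂–3σ̂, * = beyond 3σ̂; sign = side of CL): 1:+C, 2:+C, 3:-A, 4:-A, 5:-C, 6:+C, 7:+C, 8:-C, 9:-C, 10:+C, 11:+B, 12:+C, 13:-B
Rule 2 (two of three consecutive points beyond the same 2σ limit) is satisfied at point 4.

rule 2 at point 4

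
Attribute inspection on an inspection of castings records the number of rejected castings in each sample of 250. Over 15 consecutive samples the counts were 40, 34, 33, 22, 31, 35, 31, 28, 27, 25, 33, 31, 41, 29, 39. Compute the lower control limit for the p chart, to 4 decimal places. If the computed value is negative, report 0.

p̄ = Σdᵢ / (k·n) = 479 / (15 × 250) = 0.12773
LCL = p̄ − 3·√(p̄(1−p̄)/n) = 0.12773 − 3 × 0.02111 = 0.06440

0.0644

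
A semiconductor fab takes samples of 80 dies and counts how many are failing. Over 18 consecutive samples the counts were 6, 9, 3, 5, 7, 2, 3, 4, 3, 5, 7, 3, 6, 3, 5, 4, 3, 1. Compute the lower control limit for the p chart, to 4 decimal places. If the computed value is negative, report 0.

p̄ = Σdᵢ / (k·n) = 79 / (18 × 80) = 0.05486
LCL = p̄ − 3·√(p̄(1−p̄)/n) = 0.05486 − 3 × 0.02546 = -0.02151 → 0 (negative, so LCL = 0)

0.0000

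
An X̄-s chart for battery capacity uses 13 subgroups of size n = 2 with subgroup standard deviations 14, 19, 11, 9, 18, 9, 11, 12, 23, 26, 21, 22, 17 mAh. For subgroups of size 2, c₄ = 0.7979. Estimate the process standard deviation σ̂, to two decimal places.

s̄ = (14 + 19 + 11 + 9 + 18 + 9 + 11 + 12 + 23 + 26 + 21 + 22 + 17) / 13 = 16.3077
σ̂ = s̄ / c₄ = 16.3077 / 0.7979 = 20.4383

20.44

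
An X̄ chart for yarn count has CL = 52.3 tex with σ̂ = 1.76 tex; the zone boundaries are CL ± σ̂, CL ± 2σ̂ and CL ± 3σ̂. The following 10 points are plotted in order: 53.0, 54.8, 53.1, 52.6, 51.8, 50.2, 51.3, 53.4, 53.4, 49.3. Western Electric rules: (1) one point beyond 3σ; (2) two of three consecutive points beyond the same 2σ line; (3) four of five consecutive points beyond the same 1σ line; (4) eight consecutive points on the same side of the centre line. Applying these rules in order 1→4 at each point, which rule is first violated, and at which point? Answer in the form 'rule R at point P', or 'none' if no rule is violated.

none

Zone of each point (C = within 1σ̂, B = 1σ̂–2σ̂, A = 2σ̂–3σ̂, * = beyond 3σ̂; sign = side of CL): 1:+C, 2:+B, 3:+C, 4:+C, 5:-C, 6:-B, 7:-C, 8:+C, 9:+C, 10:-B
No rule fires across all 10 points.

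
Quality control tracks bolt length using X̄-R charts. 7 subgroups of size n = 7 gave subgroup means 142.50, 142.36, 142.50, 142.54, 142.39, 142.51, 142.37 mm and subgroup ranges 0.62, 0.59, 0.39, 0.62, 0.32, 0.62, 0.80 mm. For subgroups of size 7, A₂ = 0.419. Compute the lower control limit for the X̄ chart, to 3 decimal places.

X̄̄ = (142.50 + 142.36 + 142.50 + 142.54 + 142.39 + 142.51 + 142.37) / 7 = 997.1700 / 7 = 142.4529
R̄ = (0.62 + 0.59 + 0.39 + 0.62 + 0.32 + 0.62 + 0.80) / 7 = 3.9600 / 7 = 0.5657
LCL = X̄̄ − A₂·R̄ = 142.4529 − 0.419 × 0.5657 = 142.2158

142.216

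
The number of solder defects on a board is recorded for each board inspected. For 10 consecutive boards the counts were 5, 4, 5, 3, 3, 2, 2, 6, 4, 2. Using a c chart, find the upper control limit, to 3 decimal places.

c̄ = (5 + 4 + 5 + 3 + 3 + 2 + 2 + 6 + 4 + 2) / 10 = 36 / 10 = 3.6000
UCL = c̄ + 3√c̄ = 3.6000 + 3 × √3.6000 = 3.6000 + 3 × 1.8974 = 9.2921

9.292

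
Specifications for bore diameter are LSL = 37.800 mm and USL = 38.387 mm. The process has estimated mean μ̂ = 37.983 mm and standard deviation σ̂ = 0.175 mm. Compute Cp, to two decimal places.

0.56

Cp = (USL − LSL) / (6σ̂) = (38.387 − 37.800) / (6 × 0.175) = 0.5870 / 1.0500 = 0.5590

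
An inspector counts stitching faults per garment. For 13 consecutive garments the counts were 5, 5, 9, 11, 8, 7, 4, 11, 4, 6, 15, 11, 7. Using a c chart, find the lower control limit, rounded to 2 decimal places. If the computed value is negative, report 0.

0.00

c̄ = (5 + 5 + 9 + 11 + 8 + 7 + 4 + 11 + 4 + 6 + 15 + 11 + 7) / 13 = 103 / 13 = 7.9231
LCL = c̄ − 3√c̄ = 7.9231 − 3 × 2.8148 = -0.5213 → 0 (cannot be negative)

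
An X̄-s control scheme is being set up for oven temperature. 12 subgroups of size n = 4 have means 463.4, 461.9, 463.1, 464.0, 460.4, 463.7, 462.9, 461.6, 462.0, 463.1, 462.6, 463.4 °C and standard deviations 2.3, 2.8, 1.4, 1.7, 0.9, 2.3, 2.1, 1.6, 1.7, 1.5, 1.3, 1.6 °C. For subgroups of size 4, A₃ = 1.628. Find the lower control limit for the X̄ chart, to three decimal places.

459.799

X̄̄ = (463.4 + 461.9 + 463.1 + 464.0 + 460.4 + 463.7 + 462.9 + 461.6 + 462.0 + 463.1 + 462.6 + 463.4) / 12 = 462.6750
s̄ = (2.3 + 2.8 + 1.4 + 1.7 + 0.9 + 2.3 + 2.1 + 1.6 + 1.7 + 1.5 + 1.3 + 1.6) / 12 = 1.7667
LCL = X̄̄ − A₃·s̄ = 462.6750 − 1.628 × 1.7667 = 459.7989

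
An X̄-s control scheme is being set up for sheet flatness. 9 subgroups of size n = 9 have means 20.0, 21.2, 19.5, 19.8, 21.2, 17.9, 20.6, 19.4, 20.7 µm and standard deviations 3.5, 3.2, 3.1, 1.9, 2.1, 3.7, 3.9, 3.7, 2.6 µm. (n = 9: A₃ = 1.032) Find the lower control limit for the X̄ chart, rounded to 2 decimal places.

16.86

X̄̄ = (20.0 + 21.2 + 19.5 + 19.8 + 21.2 + 17.9 + 20.6 + 19.4 + 20.7) / 9 = 20.0333
s̄ = (3.5 + 3.2 + 3.1 + 1.9 + 2.1 + 3.7 + 3.9 + 3.7 + 2.6) / 9 = 3.0778
LCL = X̄̄ − A₃·s̄ = 20.0333 − 1.032 × 3.0778 = 16.8571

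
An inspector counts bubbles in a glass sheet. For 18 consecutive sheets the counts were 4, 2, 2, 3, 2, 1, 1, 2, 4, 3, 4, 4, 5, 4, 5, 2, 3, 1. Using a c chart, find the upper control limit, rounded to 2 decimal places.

7.99

c̄ = (4 + 2 + 2 + 3 + 2 + 1 + 1 + 2 + 4 + 3 + 4 + 4 + 5 + 4 + 5 + 2 + 3 + 1) / 18 = 52 / 18 = 2.8889
UCL = c̄ + 3√c̄ = 2.8889 + 3 × √2.8889 = 2.8889 + 3 × 1.6997 = 7.9879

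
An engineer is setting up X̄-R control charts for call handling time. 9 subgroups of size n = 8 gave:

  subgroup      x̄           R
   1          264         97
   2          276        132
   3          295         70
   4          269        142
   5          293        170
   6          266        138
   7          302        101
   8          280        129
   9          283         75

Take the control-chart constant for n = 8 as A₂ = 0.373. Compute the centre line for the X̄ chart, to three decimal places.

280.889

X̄̄ = (264 + 276 + 295 + 269 + 293 + 266 + 302 + 280 + 283) / 9 = 2528.0000 / 9 = 280.8889
CL = X̄̄ = 280.8889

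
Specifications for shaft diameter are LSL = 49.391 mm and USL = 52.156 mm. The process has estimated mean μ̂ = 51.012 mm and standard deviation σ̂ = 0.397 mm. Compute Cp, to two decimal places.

1.16

Cp = (USL − LSL) / (6σ̂) = (52.156 − 49.391) / (6 × 0.397) = 2.7650 / 2.3820 = 1.1608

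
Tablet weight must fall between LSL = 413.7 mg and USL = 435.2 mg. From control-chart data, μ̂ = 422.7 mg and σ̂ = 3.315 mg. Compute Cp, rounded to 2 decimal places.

Cp = (USL − LSL) / (6σ̂) = (435.2 − 413.7) / (6 × 3.315) = 21.5000 / 19.8900 = 1.0809

1.08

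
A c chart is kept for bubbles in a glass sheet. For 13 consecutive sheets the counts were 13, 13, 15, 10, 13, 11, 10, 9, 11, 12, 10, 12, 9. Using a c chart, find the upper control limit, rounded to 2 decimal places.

c̄ = (13 + 13 + 15 + 10 + 13 + 11 + 10 + 9 + 11 + 12 + 10 + 12 + 9) / 13 = 148 / 13 = 11.3846
UCL = c̄ + 3√c̄ = 11.3846 + 3 × √11.3846 = 11.3846 + 3 × 3.3741 = 21.5069

21.51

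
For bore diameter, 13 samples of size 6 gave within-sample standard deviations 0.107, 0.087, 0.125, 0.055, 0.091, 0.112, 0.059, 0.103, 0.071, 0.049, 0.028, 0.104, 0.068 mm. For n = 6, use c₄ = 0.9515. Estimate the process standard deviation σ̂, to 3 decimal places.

0.086

s̄ = (0.107 + 0.087 + 0.125 + 0.055 + 0.091 + 0.112 + 0.059 + 0.103 + 0.071 + 0.049 + 0.028 + 0.104 + 0.068) / 13 = 0.0815
σ̂ = s̄ / c₄ = 0.0815 / 0.9515 = 0.0856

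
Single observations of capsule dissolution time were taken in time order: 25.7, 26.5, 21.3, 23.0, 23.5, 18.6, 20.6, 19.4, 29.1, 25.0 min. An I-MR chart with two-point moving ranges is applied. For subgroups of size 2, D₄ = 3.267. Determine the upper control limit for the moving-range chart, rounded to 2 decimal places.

10.93

Moving ranges: 0.8, 5.2, 1.7, 0.5, 4.9, 2.0, 1.2, 9.7, 4.1; M̄R̄ = 30.1000 / 9 = 3.3444
UCL_MR = D₄·M̄R̄ = 3.267 × 3.3444 = 10.9263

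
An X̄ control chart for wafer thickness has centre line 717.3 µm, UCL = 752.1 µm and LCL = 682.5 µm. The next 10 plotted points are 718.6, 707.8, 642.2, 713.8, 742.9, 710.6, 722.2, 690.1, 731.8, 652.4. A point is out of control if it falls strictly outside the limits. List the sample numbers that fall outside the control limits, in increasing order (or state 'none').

3, 10

Compare each point to [682.5, 752.1]: sample 3 = 642.2 < LCL; sample 10 = 652.4 < LCL.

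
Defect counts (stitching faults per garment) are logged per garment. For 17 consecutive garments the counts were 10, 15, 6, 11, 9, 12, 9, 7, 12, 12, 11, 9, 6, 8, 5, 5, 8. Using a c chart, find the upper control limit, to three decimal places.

18.176

c̄ = (10 + 15 + 6 + 11 + 9 + 12 + 9 + 7 + 12 + 12 + 11 + 9 + 6 + 8 + 5 + 5 + 8) / 17 = 155 / 17 = 9.1176
UCL = c̄ + 3√c̄ = 9.1176 + 3 × √9.1176 = 9.1176 + 3 × 3.0195 = 18.1763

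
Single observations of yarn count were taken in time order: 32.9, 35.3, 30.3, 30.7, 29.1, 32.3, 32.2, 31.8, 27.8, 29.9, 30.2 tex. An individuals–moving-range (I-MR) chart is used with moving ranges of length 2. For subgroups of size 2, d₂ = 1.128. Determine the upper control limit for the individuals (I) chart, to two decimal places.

X̄ = (32.9 + 35.3 + 30.3 + 30.7 + 29.1 + 32.3 + 32.2 + 31.8 + 27.8 + 29.9 + 30.2) / 11 = 31.1364
Moving ranges: 2.4, 5.0, 0.4, 1.6, 3.2, 0.1, 0.4, 4.0, 2.1, 0.3; M̄R̄ = 19.5000 / 10 = 1.9500
UCL = X̄ + 3·M̄R̄/d₂ = 31.1364 + 3 × 1.9500 / 1.128 = 36.3225

36.32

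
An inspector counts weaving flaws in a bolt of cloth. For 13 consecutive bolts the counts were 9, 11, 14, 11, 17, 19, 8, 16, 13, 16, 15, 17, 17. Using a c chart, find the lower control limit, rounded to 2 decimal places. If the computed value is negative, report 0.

c̄ = (9 + 11 + 14 + 11 + 17 + 19 + 8 + 16 + 13 + 16 + 15 + 17 + 17) / 13 = 183 / 13 = 14.0769
LCL = c̄ − 3√c̄ = 14.0769 − 3 × 3.7519 = 2.8212

2.82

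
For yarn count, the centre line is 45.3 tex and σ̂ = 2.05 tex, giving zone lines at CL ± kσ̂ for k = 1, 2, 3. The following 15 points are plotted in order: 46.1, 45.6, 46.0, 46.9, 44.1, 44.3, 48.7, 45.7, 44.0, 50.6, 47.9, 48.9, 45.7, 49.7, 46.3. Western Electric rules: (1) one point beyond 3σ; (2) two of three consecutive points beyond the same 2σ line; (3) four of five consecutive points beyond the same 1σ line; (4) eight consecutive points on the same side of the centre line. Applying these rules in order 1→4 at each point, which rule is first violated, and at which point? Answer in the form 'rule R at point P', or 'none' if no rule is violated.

rule 3 at point 14

Zone of each point (C = within 1σ̂, B = 1σ̂–2σ̂, A = 2σ̂–3σ̂, * = beyond 3σ̂; sign = side of CL): 1:+C, 2:+C, 3:+C, 4:+C, 5:-C, 6:-C, 7:+B, 8:+C, 9:-C, 10:+A, 11:+B, 12:+B, 13:+C, 14:+A, 15:+C
Rule 3 (four of five consecutive points beyond the same 1σ limit) is satisfied at point 14.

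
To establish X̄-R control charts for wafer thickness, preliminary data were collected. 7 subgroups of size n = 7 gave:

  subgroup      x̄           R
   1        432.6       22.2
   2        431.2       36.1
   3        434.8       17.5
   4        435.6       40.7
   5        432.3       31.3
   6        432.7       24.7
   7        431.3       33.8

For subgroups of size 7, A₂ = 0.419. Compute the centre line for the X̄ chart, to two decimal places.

432.93

X̄̄ = (432.6 + 431.2 + 434.8 + 435.6 + 432.3 + 432.7 + 431.3) / 7 = 3030.5000 / 7 = 432.9286
CL = X̄̄ = 432.9286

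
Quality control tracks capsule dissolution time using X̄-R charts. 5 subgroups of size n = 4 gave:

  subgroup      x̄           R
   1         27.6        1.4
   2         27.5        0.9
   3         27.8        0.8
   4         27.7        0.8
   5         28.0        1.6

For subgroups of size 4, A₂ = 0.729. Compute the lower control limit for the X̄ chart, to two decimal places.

26.92

X̄̄ = (27.6 + 27.5 + 27.8 + 27.7 + 28.0) / 5 = 138.6000 / 5 = 27.7200
R̄ = (1.4 + 0.9 + 0.8 + 0.8 + 1.6) / 5 = 5.5000 / 5 = 1.1000
LCL = X̄̄ − A₂·R̄ = 27.7200 − 0.729 × 1.1000 = 26.9181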